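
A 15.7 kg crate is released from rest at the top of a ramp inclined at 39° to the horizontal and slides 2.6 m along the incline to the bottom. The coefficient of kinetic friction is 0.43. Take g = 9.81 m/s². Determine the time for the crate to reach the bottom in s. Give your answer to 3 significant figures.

The weight component along the incline is mg sin 39° = 96.926 N and the normal force is N = mg cos 39° = 119.694 N.
Friction up the slope is f = μN = 0.43 × 119.694 = 51.468 N, so the net downslope force is 96.926 − 51.468 = 45.458 N and a = 45.458 / 15.7 = 2.8954 m/s².
Starting from rest, L = ½at², so t = √(2L/a) = √(2 × 2.6 / 2.8954) = 1.3401 s.

1.34 s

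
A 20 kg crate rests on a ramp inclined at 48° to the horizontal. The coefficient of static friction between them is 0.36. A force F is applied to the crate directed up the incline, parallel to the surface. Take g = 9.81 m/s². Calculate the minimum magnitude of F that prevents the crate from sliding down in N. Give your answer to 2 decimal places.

98.54 N

The normal force is N = mg cos 48° = 131.283 N. With F at its minimum the crate is on the verge of sliding down, so static friction is at its maximum μ_s N = 0.36 × 131.283 = 47.262 N and acts up the slope.
Equilibrium along the incline: F + μ_s N = mg sin 48°, so F = 145.805 − 47.262 = 98.543 N.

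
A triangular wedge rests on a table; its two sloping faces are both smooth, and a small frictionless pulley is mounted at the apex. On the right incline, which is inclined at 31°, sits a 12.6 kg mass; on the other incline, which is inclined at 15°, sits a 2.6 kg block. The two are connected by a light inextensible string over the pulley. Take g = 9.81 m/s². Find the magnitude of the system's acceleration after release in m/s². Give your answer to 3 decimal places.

3.754 m/s²

Resolve each weight along its own incline: the 12.6 kg mass has component 12.6 × 9.81 × sin 31° = 63.662 N down its slope, and the 2.6 kg mass has 2.6 × 9.81 × sin 15° = 6.601 N down its slope.
The 12.6 kg side's 63.662 N exceeds the other side's 6.601 N, so that mass slides down and the 2.6 kg mass slides up. Taking that direction as positive, Newton's second law for the whole system gives 63.662 − 6.601 = (12.6 + 2.6) a, so a = 57.061 / 15.2 = 3.7540 m/s².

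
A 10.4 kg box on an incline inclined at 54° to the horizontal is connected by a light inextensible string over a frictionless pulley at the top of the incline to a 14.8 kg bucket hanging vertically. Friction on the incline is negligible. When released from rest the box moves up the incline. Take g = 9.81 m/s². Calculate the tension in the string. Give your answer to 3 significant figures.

108 N

For the box on the incline: the weight component along the slope is m₁g sin 54° = 10.4 × 9.81 × 0.8090 = 82.537 N and the normal force is N = m₁g cos 54° = 59.968 N.
Newton's second law for the box (up-slope positive): T − 82.537 = 10.4 a. For the hanging bucket (downward positive): 14.8 × 9.81 − T = 14.8 a.
Adding the two equations eliminates T: 62.651 = 25.2 a, so a = 2.4862 m/s².
Then from the hanging bucket's equation, T = 14.8 × (9.81 − 2.4862) = 108.392 N.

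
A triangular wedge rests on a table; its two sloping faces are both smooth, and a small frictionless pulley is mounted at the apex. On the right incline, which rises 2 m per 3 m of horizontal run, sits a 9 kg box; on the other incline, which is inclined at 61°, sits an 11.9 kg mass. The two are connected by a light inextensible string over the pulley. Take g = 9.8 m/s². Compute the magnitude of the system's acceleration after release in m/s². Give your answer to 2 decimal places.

Resolve each weight along its own incline: the 9 kg mass has component 9 × 9.8 × sin 33.69° = 48.925 N down its slope, and the 11.9 kg mass has 11.9 × 9.8 × sin 61° = 101.998 N down its slope.
The 11.9 kg side's 101.998 N exceeds the other side's 48.925 N, so that mass slides down and the 9 kg mass slides up. Taking that direction as positive, Newton's second law for the whole system gives 101.998 − 48.925 = (9 + 11.9) a, so a = 53.073 / 20.9 = 2.5394 m/s².

2.54 m/s²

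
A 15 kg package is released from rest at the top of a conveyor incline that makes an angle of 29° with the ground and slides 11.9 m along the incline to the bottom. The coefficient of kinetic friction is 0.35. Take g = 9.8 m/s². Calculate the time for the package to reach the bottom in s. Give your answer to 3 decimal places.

The weight component along the incline is mg sin 29° = 71.267 N and the normal force is N = mg cos 29° = 128.569 N.
Friction up the slope is f = μN = 0.35 × 128.569 = 44.999 N, so the net downslope force is 71.267 − 44.999 = 26.268 N and a = 26.268 / 15 = 1.7512 m/s².
Starting from rest, L = ½at², so t = √(2L/a) = √(2 × 11.9 / 1.7512) = 3.6866 s.

3.687 s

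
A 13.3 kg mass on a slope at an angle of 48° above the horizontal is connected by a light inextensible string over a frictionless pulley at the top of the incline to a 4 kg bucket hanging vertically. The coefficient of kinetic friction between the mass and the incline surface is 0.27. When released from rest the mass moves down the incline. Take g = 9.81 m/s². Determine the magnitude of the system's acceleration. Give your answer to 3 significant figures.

For the mass on the incline: the weight component along the slope is m₁g sin 48° = 13.3 × 9.81 × 0.7431 = 96.954 N and the normal force is N = m₁g cos 48° = 87.303 N.
Kinetic friction opposes the mass's motion down the incline: f = μN = 0.27 × 87.303 = 23.572 N acting up the slope.
Newton's second law for the mass (down-slope positive): 96.954 − 23.572 − T = 13.3 a. For the hanging bucket (upward positive): T − 4 × 9.81 = 4 a.
Adding the two equations eliminates T: 34.142 = 17.3 a, so a = 1.9735 m/s².

1.97 m/s²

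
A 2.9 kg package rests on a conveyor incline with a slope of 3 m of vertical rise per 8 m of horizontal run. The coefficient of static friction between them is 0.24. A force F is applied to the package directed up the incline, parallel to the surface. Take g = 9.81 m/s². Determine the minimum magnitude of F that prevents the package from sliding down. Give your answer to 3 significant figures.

3.60 N

The normal force is N = mg cos 20.56° = 26.638 N. With F at its minimum the package is on the verge of sliding down, so static friction is at its maximum μ_s N = 0.24 × 26.638 = 6.393 N and acts up the slope.
Equilibrium along the incline: F + μ_s N = mg sin 20.56°, so F = 9.989 − 6.393 = 3.596 N.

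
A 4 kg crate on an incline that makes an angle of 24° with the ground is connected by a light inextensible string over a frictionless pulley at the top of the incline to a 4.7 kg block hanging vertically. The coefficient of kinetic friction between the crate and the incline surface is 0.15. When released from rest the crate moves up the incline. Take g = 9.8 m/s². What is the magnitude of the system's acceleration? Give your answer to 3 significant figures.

For the crate on the incline: the weight component along the slope is m₁g sin 24° = 4 × 9.8 × 0.4067 = 15.943 N and the normal force is N = m₁g cos 24° = 35.811 N.
Kinetic friction opposes the crate's motion up the incline: f = μN = 0.15 × 35.811 = 5.372 N acting down the slope.
Newton's second law for the crate (up-slope positive): T − 15.943 − 5.372 = 4 a. For the hanging block (downward positive): 4.7 × 9.8 − T = 4.7 a.
Adding the two equations eliminates T: 24.745 = 8.7 a, so a = 2.8443 m/s².

2.84 m/s²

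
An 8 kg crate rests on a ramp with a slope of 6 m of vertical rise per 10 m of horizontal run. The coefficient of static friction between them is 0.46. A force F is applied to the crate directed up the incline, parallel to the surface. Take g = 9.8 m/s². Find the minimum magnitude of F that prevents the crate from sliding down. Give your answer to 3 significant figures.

The normal force is N = mg cos 30.96° = 67.227 N. With F at its minimum the crate is on the verge of sliding down, so static friction is at its maximum μ_s N = 0.46 × 67.227 = 30.924 N and acts up the slope.
Equilibrium along the incline: F + μ_s N = mg sin 30.96°, so F = 40.336 − 30.924 = 9.412 N.

9.41 N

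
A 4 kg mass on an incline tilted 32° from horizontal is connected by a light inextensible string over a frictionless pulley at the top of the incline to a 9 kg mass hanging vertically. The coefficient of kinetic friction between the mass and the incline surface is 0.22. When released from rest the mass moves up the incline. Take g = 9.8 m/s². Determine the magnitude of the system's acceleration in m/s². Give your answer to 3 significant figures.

For the mass on the incline: the weight component along the slope is m₁g sin 32° = 4 × 9.8 × 0.5299 = 20.772 N and the normal force is N = m₁g cos 32° = 33.243 N.
Kinetic friction opposes the mass's motion up the incline: f = μN = 0.22 × 33.243 = 7.313 N acting down the slope.
Newton's second law for the mass (up-slope positive): T − 20.772 − 7.313 = 4 a. For the hanging mass (downward positive): 9 × 9.8 − T = 9 a.
Adding the two equations eliminates T: 60.115 = 13 a, so a = 4.6242 m/s².

4.62 m/s²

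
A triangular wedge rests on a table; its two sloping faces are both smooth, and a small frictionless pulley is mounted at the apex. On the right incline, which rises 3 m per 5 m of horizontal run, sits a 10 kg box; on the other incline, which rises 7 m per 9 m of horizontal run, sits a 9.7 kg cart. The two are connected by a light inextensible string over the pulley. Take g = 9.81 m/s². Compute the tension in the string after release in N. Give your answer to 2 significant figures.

Resolve each weight along its own incline: the 10 kg mass has component 10 × 9.81 × sin 30.96° = 50.472 N down its slope, and the 9.7 kg mass has 9.7 × 9.81 × sin 37.87° = 58.421 N down its slope.
The 9.7 kg side's 58.421 N exceeds the other side's 50.472 N, so that mass slides down and the 10 kg mass slides up. Taking that direction as positive, Newton's second law for the whole system gives 58.421 − 50.472 = (10 + 9.7) a, so a = 7.949 / 19.7 = 0.4035 m/s².
For the 10 kg mass (up-slope positive): T − 50.472 = 10 × 0.4035, so T = 54.507 N.

55 N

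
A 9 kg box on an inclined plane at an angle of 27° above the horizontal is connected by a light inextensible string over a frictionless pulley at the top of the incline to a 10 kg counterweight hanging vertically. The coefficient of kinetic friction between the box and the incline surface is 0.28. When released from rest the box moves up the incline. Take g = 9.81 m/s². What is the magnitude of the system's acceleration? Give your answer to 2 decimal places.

1.89 m/s²

For the box on the incline: the weight component along the slope is m₁g sin 27° = 9 × 9.81 × 0.4540 = 40.084 N and the normal force is N = m₁g cos 27° = 78.667 N.
Kinetic friction opposes the box's motion up the incline: f = μN = 0.28 × 78.667 = 22.027 N acting down the slope.
Newton's second law for the box (up-slope positive): T − 40.084 − 22.027 = 9 a. For the hanging counterweight (downward positive): 10 × 9.81 − T = 10 a.
Adding the two equations eliminates T: 35.989 = 19 a, so a = 1.8942 m/s².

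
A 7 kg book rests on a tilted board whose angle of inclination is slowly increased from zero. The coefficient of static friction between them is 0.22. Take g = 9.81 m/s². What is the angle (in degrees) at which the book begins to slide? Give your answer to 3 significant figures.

At the threshold of sliding, static friction is at its maximum μ_s N and exactly balances the weight component along the incline: mg sin θ = μ_s mg cos θ.
Hence tan θ = μ_s = 0.22, so θ = arctan(0.22) = 12.4074°.

12.4°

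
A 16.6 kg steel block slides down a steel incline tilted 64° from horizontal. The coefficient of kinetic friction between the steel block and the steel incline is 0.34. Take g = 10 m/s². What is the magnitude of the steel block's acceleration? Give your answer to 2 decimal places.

Resolving the weight along the incline: the component pulling the steel block down the slope is mg sin 64° = 16.6 × 10 × 0.8988 = 149.201 N, and the normal force is N = mg cos 64° = 16.6 × 10 × 0.4384 = 72.774 N.
Kinetic friction acts up the slope with magnitude f = μN = 0.34 × 72.774 = 24.743 N.
Net force along the incline is 149.201 − 24.743 = 124.458 N, so a = 124.458 / 16.6 = 7.4975 m/s².

7.50 m/s²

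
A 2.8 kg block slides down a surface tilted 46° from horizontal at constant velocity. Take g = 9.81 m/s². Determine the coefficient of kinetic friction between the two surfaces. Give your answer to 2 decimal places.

1.04

At constant velocity the net force along the incline is zero: mg sin 46° = μ mg cos 46°.
So μ = tan 46° = 0.7193 / 0.6947 = 1.0354.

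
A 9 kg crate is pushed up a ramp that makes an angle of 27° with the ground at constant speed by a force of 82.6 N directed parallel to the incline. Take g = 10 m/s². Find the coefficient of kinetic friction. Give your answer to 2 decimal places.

0.52

At constant speed ΣF = 0 along the incline. The applied 82.6 N acts up the slope; the weight component mg sin 27° = 40.859 N and kinetic friction μN both act down the slope.
So 82.6 = 40.859 + μ × 80.191, giving μ = (82.6 − 40.859) / 80.191 = 0.5205.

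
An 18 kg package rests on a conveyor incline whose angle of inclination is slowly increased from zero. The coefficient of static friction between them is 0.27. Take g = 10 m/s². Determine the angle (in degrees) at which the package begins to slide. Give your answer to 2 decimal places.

At the threshold of sliding, static friction is at its maximum μ_s N and exactly balances the weight component along the incline: mg sin θ = μ_s mg cos θ.
Hence tan θ = μ_s = 0.27, so θ = arctan(0.27) = 15.1096°.

15.11°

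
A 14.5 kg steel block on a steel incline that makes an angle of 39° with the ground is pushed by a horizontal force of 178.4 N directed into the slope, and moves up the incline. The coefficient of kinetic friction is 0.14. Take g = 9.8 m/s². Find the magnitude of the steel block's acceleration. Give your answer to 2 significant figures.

The horizontal push has components F cos 39° = 178.4 × 0.7771 = 138.635 N up the incline and F sin 39° = 178.4 × 0.6293 = 112.267 N pressing into the surface.
The normal force is therefore N = mg cos 39° + F sin 39° = 110.426 + 112.267 = 222.693 N, and kinetic friction down the slope is μN = 0.14 × 222.693 = 31.177 N.
Along the incline: F cos 39° − mg sin 39° − μN = ma, so 138.635 − 89.424 − 31.177 = 14.5 a, giving a = 1.2437 m/s².

1.2 m/s²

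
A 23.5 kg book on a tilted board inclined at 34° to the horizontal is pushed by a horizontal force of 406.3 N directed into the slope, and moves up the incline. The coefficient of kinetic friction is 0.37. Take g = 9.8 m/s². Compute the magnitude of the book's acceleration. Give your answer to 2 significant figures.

2.3 m/s²

The horizontal push has components F cos 34° = 406.3 × 0.8290 = 336.823 N up the incline and F sin 34° = 406.3 × 0.5592 = 227.203 N pressing into the surface.
The normal force is therefore N = mg cos 34° + F sin 34° = 190.919 + 227.203 = 418.122 N, and kinetic friction down the slope is μN = 0.37 × 418.122 = 154.705 N.
Along the incline: F cos 34° − mg sin 34° − μN = ma, so 336.823 − 128.784 − 154.705 = 23.5 a, giving a = 2.2695 m/s².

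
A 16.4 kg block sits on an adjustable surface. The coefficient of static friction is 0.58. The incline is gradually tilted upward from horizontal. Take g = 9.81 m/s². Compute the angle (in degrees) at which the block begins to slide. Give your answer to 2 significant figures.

At the threshold of sliding, static friction is at its maximum μ_s N and exactly balances the weight component along the incline: mg sin θ = μ_s mg cos θ.
Hence tan θ = μ_s = 0.58, so θ = arctan(0.58) = 30.1137°.

30°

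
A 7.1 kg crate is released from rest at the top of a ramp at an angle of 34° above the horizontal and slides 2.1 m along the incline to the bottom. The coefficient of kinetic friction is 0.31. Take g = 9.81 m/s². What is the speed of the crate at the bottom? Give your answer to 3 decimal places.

The weight component along the incline is mg sin 34° = 38.948 N and the normal force is N = mg cos 34° = 57.743 N.
Friction up the slope is f = μN = 0.31 × 57.743 = 17.900 N, so the net downslope force is 38.948 − 17.900 = 21.048 N and a = 21.048 / 7.1 = 2.9645 m/s².
Starting from rest over a distance of 2.1 m, v² = 2aL = 2 × 2.9645 × 2.1 = 12.4509, so v = 3.5286 m/s.

3.529 m/s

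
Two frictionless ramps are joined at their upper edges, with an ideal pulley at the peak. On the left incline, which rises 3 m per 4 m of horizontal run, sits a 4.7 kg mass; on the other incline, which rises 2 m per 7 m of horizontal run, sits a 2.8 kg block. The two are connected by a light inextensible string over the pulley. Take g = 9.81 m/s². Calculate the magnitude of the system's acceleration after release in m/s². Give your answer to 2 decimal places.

Resolve each weight along its own incline: the 4.7 kg mass has component 4.7 × 9.81 × sin 36.87° = 27.664 N down its slope, and the 2.8 kg mass has 2.8 × 9.81 × sin 15.95° = 7.546 N down its slope.
The 4.7 kg side's 27.664 N exceeds the other side's 7.546 N, so that mass slides down and the 2.8 kg mass slides up. Taking that direction as positive, Newton's second law for the whole system gives 27.664 − 7.546 = (4.7 + 2.8) a, so a = 20.118 / 7.5 = 2.6824 m/s².

2.68 m/s²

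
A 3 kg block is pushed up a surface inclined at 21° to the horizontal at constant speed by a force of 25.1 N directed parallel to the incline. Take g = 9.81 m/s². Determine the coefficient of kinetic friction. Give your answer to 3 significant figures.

0.530

At constant speed ΣF = 0 along the incline. The applied 25.1 N acts up the slope; the weight component mg sin 21° = 10.547 N and kinetic friction μN both act down the slope.
So 25.1 = 10.547 + μ × 27.475, giving μ = (25.1 − 10.547) / 27.475 = 0.5297.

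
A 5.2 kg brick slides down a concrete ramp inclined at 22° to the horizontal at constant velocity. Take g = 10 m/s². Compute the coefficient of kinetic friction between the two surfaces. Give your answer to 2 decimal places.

At constant velocity the net force along the incline is zero: mg sin 22° = μ mg cos 22°.
So μ = tan 22° = 0.3746 / 0.9272 = 0.4040.

0.40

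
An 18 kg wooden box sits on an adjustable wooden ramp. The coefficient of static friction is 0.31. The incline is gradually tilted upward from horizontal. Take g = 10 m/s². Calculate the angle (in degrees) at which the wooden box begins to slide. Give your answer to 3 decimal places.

17.223°

At the threshold of sliding, static friction is at its maximum μ_s N and exactly balances the weight component along the incline: mg sin θ = μ_s mg cos θ.
Hence tan θ = μ_s = 0.31, so θ = arctan(0.31) = 17.2234°.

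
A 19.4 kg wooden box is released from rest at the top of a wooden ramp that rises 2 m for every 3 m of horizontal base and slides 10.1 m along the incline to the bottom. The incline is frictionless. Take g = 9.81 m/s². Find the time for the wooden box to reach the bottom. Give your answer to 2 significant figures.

1.9 s

The weight component along the incline is mg sin 33.69° = 105.567 N and the normal force is N = mg cos 33.69° = 158.351 N.
With no friction, a = g sin 33.69° = 5.4416 m/s².
Starting from rest, L = ½at², so t = √(2L/a) = √(2 × 10.1 / 5.4416) = 1.9267 s.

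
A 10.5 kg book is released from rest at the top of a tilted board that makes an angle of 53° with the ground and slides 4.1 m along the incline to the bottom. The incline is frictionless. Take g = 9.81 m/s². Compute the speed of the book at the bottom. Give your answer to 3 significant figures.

The weight component along the incline is mg sin 53° = 82.263 N and the normal force is N = mg cos 53° = 61.990 N.
With no friction, a = g sin 53° = 7.8346 m/s².
Starting from rest over a distance of 4.1 m, v² = 2aL = 2 × 7.8346 × 4.1 = 64.2437, so v = 8.0152 m/s.

8.02 m/s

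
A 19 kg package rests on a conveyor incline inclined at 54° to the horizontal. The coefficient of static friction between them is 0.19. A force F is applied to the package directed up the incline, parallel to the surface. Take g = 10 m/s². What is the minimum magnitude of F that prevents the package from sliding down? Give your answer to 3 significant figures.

The normal force is N = mg cos 54° = 111.679 N. With F at its minimum the package is on the verge of sliding down, so static friction is at its maximum μ_s N = 0.19 × 111.679 = 21.219 N and acts up the slope.
Equilibrium along the incline: F + μ_s N = mg sin 54°, so F = 153.713 − 21.219 = 132.494 N.

132 N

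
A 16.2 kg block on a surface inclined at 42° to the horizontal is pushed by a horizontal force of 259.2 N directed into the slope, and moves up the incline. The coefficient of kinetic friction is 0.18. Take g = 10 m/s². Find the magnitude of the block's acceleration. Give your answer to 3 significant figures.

The horizontal push has components F cos 42° = 259.2 × 0.7431 = 192.612 N up the incline and F sin 42° = 259.2 × 0.6691 = 173.431 N pressing into the surface.
The normal force is therefore N = mg cos 42° + F sin 42° = 120.382 + 173.431 = 293.813 N, and kinetic friction down the slope is μN = 0.18 × 293.813 = 52.886 N.
Along the incline: F cos 42° − mg sin 42° − μN = ma, so 192.612 − 108.394 − 52.886 = 16.2 a, giving a = 1.9341 m/s².

1.93 m/s²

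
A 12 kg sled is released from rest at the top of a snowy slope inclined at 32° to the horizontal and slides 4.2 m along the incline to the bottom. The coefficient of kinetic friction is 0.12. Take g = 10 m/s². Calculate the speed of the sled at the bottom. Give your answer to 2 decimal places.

The weight component along the incline is mg sin 32° = 63.590 N and the normal force is N = mg cos 32° = 101.766 N.
Friction up the slope is f = μN = 0.12 × 101.766 = 12.212 N, so the net downslope force is 63.590 − 12.212 = 51.378 N and a = 51.378 / 12 = 4.2815 m/s².
Starting from rest over a distance of 4.2 m, v² = 2aL = 2 × 4.2815 × 4.2 = 35.9646, so v = 5.9970 m/s.

6.00 m/s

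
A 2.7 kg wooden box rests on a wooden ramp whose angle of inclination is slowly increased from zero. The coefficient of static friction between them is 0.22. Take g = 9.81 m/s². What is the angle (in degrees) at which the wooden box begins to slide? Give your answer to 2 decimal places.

At the threshold of sliding, static friction is at its maximum μ_s N and exactly balances the weight component along the incline: mg sin θ = μ_s mg cos θ.
Hence tan θ = μ_s = 0.22, so θ = arctan(0.22) = 12.4074°.

12.41°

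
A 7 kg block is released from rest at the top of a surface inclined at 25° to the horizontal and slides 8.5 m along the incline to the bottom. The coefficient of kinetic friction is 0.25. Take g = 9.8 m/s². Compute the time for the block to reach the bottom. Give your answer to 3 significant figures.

The weight component along the incline is mg sin 25° = 28.992 N and the normal force is N = mg cos 25° = 62.173 N.
Friction up the slope is f = μN = 0.25 × 62.173 = 15.543 N, so the net downslope force is 28.992 − 15.543 = 13.449 N and a = 13.449 / 7 = 1.9213 m/s².
Starting from rest, L = ½at², so t = √(2L/a) = √(2 × 8.5 / 1.9213) = 2.9746 s.

2.97 s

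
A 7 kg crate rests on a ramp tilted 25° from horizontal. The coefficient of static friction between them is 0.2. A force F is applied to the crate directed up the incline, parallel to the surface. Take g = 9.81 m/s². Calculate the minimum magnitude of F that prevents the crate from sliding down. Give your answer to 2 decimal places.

16.57 N

The normal force is N = mg cos 25° = 62.236 N. With F at its minimum the crate is on the verge of sliding down, so static friction is at its maximum μ_s N = 0.2 × 62.236 = 12.447 N and acts up the slope.
Equilibrium along the incline: F + μ_s N = mg sin 25°, so F = 29.021 − 12.447 = 16.574 N.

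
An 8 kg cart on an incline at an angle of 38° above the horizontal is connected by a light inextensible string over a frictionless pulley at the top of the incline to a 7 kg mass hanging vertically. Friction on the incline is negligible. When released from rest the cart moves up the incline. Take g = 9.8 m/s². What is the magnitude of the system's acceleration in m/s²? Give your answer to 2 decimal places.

1.36 m/s²

For the cart on the incline: the weight component along the slope is m₁g sin 38° = 8 × 9.8 × 0.6157 = 48.271 N and the normal force is N = m₁g cos 38° = 61.780 N.
Newton's second law for the cart (up-slope positive): T − 48.271 = 8 a. For the hanging mass (downward positive): 7 × 9.8 − T = 7 a.
Adding the two equations eliminates T: 20.329 = 15 a, so a = 1.3553 m/s².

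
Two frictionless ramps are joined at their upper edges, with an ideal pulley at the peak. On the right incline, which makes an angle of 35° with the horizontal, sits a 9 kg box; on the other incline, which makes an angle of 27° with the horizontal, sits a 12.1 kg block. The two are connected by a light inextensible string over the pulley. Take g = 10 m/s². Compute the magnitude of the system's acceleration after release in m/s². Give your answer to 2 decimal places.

Resolve each weight along its own incline: the 9 kg mass has component 9 × 10 × sin 35° = 51.622 N down its slope, and the 12.1 kg mass has 12.1 × 10 × sin 27° = 54.933 N down its slope.
The 12.1 kg side's 54.933 N exceeds the other side's 51.622 N, so that mass slides down and the 9 kg mass slides up. Taking that direction as positive, Newton's second law for the whole system gives 54.933 − 51.622 = (9 + 12.1) a, so a = 3.311 / 21.1 = 0.1569 m/s².

0.16 m/s²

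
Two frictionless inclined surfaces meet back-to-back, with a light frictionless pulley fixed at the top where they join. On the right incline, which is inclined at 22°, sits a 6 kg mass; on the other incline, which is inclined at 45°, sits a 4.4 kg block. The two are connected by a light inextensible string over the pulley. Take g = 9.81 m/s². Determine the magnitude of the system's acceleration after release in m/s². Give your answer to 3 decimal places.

0.815 m/s²

Resolve each weight along its own incline: the 6 kg mass has component 6 × 9.81 × sin 22° = 22.049 N down its slope, and the 4.4 kg mass has 4.4 × 9.81 × sin 45° = 30.522 N down its slope.
The 4.4 kg side's 30.522 N exceeds the other side's 22.049 N, so that mass slides down and the 6 kg mass slides up. Taking that direction as positive, Newton's second law for the whole system gives 30.522 − 22.049 = (6 + 4.4) a, so a = 8.473 / 10.4 = 0.8147 m/s².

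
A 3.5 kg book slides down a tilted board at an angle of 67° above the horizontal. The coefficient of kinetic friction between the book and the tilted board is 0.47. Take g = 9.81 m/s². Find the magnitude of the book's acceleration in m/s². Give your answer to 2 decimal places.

7.23 m/s²

Resolving the weight along the incline: the component pulling the book down the slope is mg sin 67° = 3.5 × 9.81 × 0.9205 = 31.605 N, and the normal force is N = mg cos 67° = 3.5 × 9.81 × 0.3907 = 13.415 N.
Kinetic friction acts up the slope with magnitude f = μN = 0.47 × 13.415 = 6.305 N.
Net force along the incline is 31.605 − 6.305 = 25.300 N, so a = 25.300 / 3.5 = 7.2286 m/s².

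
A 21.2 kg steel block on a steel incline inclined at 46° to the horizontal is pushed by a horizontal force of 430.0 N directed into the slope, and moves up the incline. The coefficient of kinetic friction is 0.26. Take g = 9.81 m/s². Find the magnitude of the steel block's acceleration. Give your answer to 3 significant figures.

The horizontal push has components F cos 46° = 430.0 × 0.6947 = 298.721 N up the incline and F sin 46° = 430.0 × 0.7193 = 309.299 N pressing into the surface.
The normal force is therefore N = mg cos 46° + F sin 46° = 144.478 + 309.299 = 453.777 N, and kinetic friction down the slope is μN = 0.26 × 453.777 = 117.982 N.
Along the incline: F cos 46° − mg sin 46° − μN = ma, so 298.721 − 149.594 − 117.982 = 21.2 a, giving a = 1.4691 m/s².

1.47 m/s²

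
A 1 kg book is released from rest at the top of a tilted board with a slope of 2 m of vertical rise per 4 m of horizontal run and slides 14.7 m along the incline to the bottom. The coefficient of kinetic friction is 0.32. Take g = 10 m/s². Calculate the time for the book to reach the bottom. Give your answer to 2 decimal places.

4.27 s

The weight component along the incline is mg sin 26.57° = 4.472 N and the normal force is N = mg cos 26.57° = 8.944 N.
Friction up the slope is f = μN = 0.32 × 8.944 = 2.862 N, so the net downslope force is 4.472 − 2.862 = 1.610 N and a = 1.610 / 1 = 1.6100 m/s².
Starting from rest, L = ½at², so t = √(2L/a) = √(2 × 14.7 / 1.6100) = 4.2733 s.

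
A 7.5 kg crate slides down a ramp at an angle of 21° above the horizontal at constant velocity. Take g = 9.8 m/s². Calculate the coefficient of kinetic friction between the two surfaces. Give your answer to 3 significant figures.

At constant velocity the net force along the incline is zero: mg sin 21° = μ mg cos 21°.
So μ = tan 21° = 0.3584 / 0.9336 = 0.3839.

0.384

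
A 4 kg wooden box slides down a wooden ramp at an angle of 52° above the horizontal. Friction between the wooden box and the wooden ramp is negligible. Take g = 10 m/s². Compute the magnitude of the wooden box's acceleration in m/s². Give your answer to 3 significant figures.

Resolving the weight along the incline: the component pulling the wooden box down the slope is mg sin 52° = 4 × 10 × 0.7880 = 31.520 N, and the normal force is N = mg cos 52° = 4 × 10 × 0.6157 = 24.628 N.
With no friction the net force along the incline is 31.520 N, so a = g sin 52° = 31.520 / 4 = 7.8800 m/s².

7.88 m/s²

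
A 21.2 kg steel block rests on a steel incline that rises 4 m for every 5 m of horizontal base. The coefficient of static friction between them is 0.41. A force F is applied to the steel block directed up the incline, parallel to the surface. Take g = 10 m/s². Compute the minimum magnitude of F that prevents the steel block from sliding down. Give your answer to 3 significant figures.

64.6 N

The normal force is N = mg cos 38.66° = 165.544 N. With F at its minimum the steel block is on the verge of sliding down, so static friction is at its maximum μ_s N = 0.41 × 165.544 = 67.873 N and acts up the slope.
Equilibrium along the incline: F + μ_s N = mg sin 38.66°, so F = 132.435 − 67.873 = 64.562 N.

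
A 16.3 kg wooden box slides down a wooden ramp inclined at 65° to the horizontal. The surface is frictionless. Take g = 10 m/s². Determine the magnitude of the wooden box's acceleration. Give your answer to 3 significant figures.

Resolving the weight along the incline: the component pulling the wooden box down the slope is mg sin 65° = 16.3 × 10 × 0.9063 = 147.727 N, and the normal force is N = mg cos 65° = 16.3 × 10 × 0.4226 = 68.884 N.
With no friction the net force along the incline is 147.727 N, so a = g sin 65° = 147.727 / 16.3 = 9.0630 m/s².

9.06 m/s²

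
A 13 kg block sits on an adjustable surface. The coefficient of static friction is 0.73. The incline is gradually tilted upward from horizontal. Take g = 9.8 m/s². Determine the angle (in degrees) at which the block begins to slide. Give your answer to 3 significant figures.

At the threshold of sliding, static friction is at its maximum μ_s N and exactly balances the weight component along the incline: mg sin θ = μ_s mg cos θ.
Hence tan θ = μ_s = 0.73, so θ = arctan(0.73) = 36.1294°.

36.1°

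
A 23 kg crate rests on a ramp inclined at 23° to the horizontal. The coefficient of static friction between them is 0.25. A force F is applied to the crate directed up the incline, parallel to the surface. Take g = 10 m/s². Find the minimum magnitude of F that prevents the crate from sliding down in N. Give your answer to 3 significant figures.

The normal force is N = mg cos 23° = 211.716 N. With F at its minimum the crate is on the verge of sliding down, so static friction is at its maximum μ_s N = 0.25 × 211.716 = 52.929 N and acts up the slope.
Equilibrium along the incline: F + μ_s N = mg sin 23°, so F = 89.868 − 52.929 = 36.939 N.

36.9 N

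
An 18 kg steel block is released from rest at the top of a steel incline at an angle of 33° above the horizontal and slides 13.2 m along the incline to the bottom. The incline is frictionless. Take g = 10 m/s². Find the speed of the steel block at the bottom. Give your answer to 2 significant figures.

The weight component along the incline is mg sin 33° = 98.035 N and the normal force is N = mg cos 33° = 150.961 N.
With no friction, a = g sin 33° = 5.4464 m/s².
Starting from rest over a distance of 13.2 m, v² = 2aL = 2 × 5.4464 × 13.2 = 143.7850, so v = 11.9910 m/s.

12 m/s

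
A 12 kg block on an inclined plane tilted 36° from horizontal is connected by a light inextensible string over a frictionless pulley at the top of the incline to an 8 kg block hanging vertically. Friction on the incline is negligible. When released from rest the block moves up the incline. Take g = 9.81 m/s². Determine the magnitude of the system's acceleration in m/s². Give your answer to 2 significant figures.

For the block on the incline: the weight component along the slope is m₁g sin 36° = 12 × 9.81 × 0.5878 = 69.196 N and the normal force is N = m₁g cos 36° = 95.237 N.
Newton's second law for the block (up-slope positive): T − 69.196 = 12 a. For the hanging block (downward positive): 8 × 9.81 − T = 8 a.
Adding the two equations eliminates T: 9.284 = 20 a, so a = 0.4642 m/s².

0.46 m/s²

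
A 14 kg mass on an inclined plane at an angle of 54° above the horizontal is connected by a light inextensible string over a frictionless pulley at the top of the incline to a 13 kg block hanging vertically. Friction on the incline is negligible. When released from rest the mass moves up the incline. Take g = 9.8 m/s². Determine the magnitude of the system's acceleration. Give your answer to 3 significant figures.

0.608 m/s²

For the mass on the incline: the weight component along the slope is m₁g sin 54° = 14 × 9.8 × 0.8090 = 110.995 N and the normal force is N = m₁g cos 54° = 80.644 N.
Newton's second law for the mass (up-slope positive): T − 110.995 = 14 a. For the hanging block (downward positive): 13 × 9.8 − T = 13 a.
Adding the two equations eliminates T: 16.405 = 27 a, so a = 0.6076 m/s².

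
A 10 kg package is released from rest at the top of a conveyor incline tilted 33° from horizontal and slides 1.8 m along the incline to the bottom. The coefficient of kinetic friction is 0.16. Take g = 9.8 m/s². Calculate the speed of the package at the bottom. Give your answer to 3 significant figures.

3.81 m/s

The weight component along the incline is mg sin 33° = 53.375 N and the normal force is N = mg cos 33° = 82.190 N.
Friction up the slope is f = μN = 0.16 × 82.190 = 13.150 N, so the net downslope force is 53.375 − 13.150 = 40.225 N and a = 40.225 / 10 = 4.0225 m/s².
Starting from rest over a distance of 1.8 m, v² = 2aL = 2 × 4.0225 × 1.8 = 14.4810, so v = 3.8054 m/s.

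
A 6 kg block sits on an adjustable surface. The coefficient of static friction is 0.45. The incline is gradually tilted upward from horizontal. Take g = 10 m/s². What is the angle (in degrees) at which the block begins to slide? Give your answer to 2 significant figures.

24°

At the threshold of sliding, static friction is at its maximum μ_s N and exactly balances the weight component along the incline: mg sin θ = μ_s mg cos θ.
Hence tan θ = μ_s = 0.45, so θ = arctan(0.45) = 24.2277°.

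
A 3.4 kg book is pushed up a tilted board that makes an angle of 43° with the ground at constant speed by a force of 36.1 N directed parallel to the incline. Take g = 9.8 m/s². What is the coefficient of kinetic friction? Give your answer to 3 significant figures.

0.549

At constant speed ΣF = 0 along the incline. The applied 36.1 N acts up the slope; the weight component mg sin 43° = 22.724 N and kinetic friction μN both act down the slope.
So 36.1 = 22.724 + μ × 24.369, giving μ = (36.1 − 22.724) / 24.369 = 0.5489.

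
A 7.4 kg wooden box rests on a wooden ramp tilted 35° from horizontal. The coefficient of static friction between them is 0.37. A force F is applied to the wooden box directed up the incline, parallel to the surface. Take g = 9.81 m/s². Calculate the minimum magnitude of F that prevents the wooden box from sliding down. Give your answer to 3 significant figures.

The normal force is N = mg cos 35° = 59.466 N. With F at its minimum the wooden box is on the verge of sliding down, so static friction is at its maximum μ_s N = 0.37 × 59.466 = 22.002 N and acts up the slope.
Equilibrium along the incline: F + μ_s N = mg sin 35°, so F = 41.638 − 22.002 = 19.636 N.

19.6 N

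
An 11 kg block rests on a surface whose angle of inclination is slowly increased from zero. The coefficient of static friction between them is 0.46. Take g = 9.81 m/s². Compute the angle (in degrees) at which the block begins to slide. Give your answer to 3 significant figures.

At the threshold of sliding, static friction is at its maximum μ_s N and exactly balances the weight component along the incline: mg sin θ = μ_s mg cos θ.
Hence tan θ = μ_s = 0.46, so θ = arctan(0.46) = 24.7024°.

24.7°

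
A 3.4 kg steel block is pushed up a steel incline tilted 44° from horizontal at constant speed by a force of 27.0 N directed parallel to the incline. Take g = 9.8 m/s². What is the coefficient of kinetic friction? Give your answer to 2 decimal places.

0.16

At constant speed ΣF = 0 along the incline. The applied 27.0 N acts up the slope; the weight component mg sin 44° = 23.146 N and kinetic friction μN both act down the slope.
So 27.0 = 23.146 + μ × 23.968, giving μ = (27.0 − 23.146) / 23.968 = 0.1608.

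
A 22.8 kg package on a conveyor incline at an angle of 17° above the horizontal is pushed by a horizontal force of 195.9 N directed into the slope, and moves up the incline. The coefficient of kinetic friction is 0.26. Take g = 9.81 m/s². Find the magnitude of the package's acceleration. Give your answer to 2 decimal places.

2.26 m/s²

The horizontal push has components F cos 17° = 195.9 × 0.9563 = 187.339 N up the incline and F sin 17° = 195.9 × 0.2924 = 57.281 N pressing into the surface.
The normal force is therefore N = mg cos 17° + F sin 17° = 213.894 + 57.281 = 271.175 N, and kinetic friction down the slope is μN = 0.26 × 271.175 = 70.506 N.
Along the incline: F cos 17° − mg sin 17° − μN = ma, so 187.339 − 65.401 − 70.506 = 22.8 a, giving a = 2.2558 m/s².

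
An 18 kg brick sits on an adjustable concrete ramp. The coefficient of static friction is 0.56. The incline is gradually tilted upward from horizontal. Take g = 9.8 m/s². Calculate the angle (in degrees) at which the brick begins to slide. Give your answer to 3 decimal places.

29.249°

At the threshold of sliding, static friction is at its maximum μ_s N and exactly balances the weight component along the incline: mg sin θ = μ_s mg cos θ.
Hence tan θ = μ_s = 0.56, so θ = arctan(0.56) = 29.2488°.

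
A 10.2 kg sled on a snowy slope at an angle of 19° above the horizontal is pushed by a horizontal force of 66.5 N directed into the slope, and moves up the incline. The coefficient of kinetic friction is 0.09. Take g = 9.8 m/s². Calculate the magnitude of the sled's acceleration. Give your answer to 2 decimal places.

1.95 m/s²

The horizontal push has components F cos 19° = 66.5 × 0.9455 = 62.876 N up the incline and F sin 19° = 66.5 × 0.3256 = 21.652 N pressing into the surface.
The normal force is therefore N = mg cos 19° + F sin 19° = 94.512 + 21.652 = 116.164 N, and kinetic friction down the slope is μN = 0.09 × 116.164 = 10.455 N.
Along the incline: F cos 19° − mg sin 19° − μN = ma, so 62.876 − 32.547 − 10.455 = 10.2 a, giving a = 1.9484 m/s².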